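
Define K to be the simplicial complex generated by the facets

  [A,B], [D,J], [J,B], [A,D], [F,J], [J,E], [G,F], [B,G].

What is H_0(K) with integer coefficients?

Order the vertices as A < B < D < E < F < G < J. Listing each simplex with vertices in this order, K has dimension 1 with simplices:

  0-simplices (7): A, B, D, E, F, G, J
  1-simplices (8): AB, AD, BG, BJ, DJ, EJ, FG, FJ

Hence C_0 ≅ Z^7, C_1 ≅ Z^8.

The boundary map ∂_1: C_1 → C_0 maps an edge to its endpoints' difference, ∂[p,q] = q − p. For instance
  ∂EJ = J − E.
As a 7×8 matrix over Z this has rank 6, with invariant factors (1,1,1,1,1,1).

Now H_k = ker ∂_k / im ∂_{k+1}, so:

  H_0: rank C_0 − rank ∂_1 = 7 − 6 = 1, and the invariant factors of ∂_1 are all 1, so H_0 ≅ Z.

H_0 = Z.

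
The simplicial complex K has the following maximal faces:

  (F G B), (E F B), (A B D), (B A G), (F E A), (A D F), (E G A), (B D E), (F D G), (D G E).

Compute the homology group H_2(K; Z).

Fix the vertex order A < B < D < E < F < G and write every simplex with vertices in increasing order. Then dim K = 2 and the simplices of K are:

  0-simplices (6): A, B, D, E, F, G
  1-simplices (15): AB, AD, AE, AF, AG, BD, BE, BF, BG, DE, DF, DG, EF, EG, FG
  2-simplices (10): ABD, ABG, ADF, AEF, AEG, BDE, BEF, BFG, DEG, DFG

giving chain groups C_0 ≅ Z^6, C_1 ≅ Z^15, C_2 ≅ Z^10.

The boundary map ∂_1: C_1 → C_0 sends each edge [p,q] (with p < q) to q − p. For instance
  ∂BD = D − B.
As a 6×15 matrix over Z this has rank 5, with invariant factors (1,1,1,1,1).

∂_2: C_2 → C_1 acts by ∂[p,q,r] = [q,r] − [p,r] + [p,q]. For instance
  ∂ABG = BG − AG + AB,
  ∂AEG = EG − AG + AE.
The resulting 15×10 matrix has rank 10, and its Smith normal form has invariant factors (1,1,1,1,1,1,1,1,1,2).

Computing H_k = (kernel of ∂_k) / (image of ∂_{k+1}):

  H_2: rank ker ∂_2 − rank ∂_3 = (10 − 10) − 0 = 0, and there is no ∂_3, so H_2 ≅ 0.

(K is a triangulation of the real projective plane RP^2.)

H_2 ≅ 0.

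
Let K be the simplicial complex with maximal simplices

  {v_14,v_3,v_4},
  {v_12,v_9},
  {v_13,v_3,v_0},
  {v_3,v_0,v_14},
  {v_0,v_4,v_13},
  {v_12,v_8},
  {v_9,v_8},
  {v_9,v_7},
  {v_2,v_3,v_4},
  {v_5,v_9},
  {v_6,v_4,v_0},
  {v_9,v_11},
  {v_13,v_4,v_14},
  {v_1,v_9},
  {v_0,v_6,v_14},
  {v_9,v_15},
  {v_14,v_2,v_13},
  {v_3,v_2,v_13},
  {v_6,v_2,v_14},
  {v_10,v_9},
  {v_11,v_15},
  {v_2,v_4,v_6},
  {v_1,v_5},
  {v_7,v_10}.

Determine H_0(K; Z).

Order the vertices as v_0 < v_1 < v_2 < v_3 < v_4 < v_5 < v_6 < v_7 < v_8 < v_9 < v_10 < v_11 < v_12 < v_13 < v_14 < v_15. Listing each simplex with vertices in this order, K has dimension 2 with simplices:

  0-simplices (16): [v_0], [v_1], [v_2], [v_3], [v_4], [v_5], [v_6], [v_7], [v_8], [v_9], [v_10], [v_11], [v_12], [v_13], [v_14], [v_15]
  1-simplices (30): (30 of them)
  2-simplices (12): (12 of them)

Hence C_0 ≅ Z^16, C_1 ≅ Z^30, C_2 ≅ Z^12.

∂_1: C_1 → C_0 maps an edge to its endpoints' difference, ∂[p,q] = q − p.
The resulting 16×30 matrix has rank 14, and its Smith normal form has invariant factors (1,1,1,1,1,1,1,1,1,1,1,1,1,1).

∂_2: C_2 → C_1 acts by ∂[p,q,r] = [q,r] − [p,r] + [p,q]. For instance
  ∂[v_0,v_3,v_13] = [v_3,v_13] − [v_0,v_13] + [v_0,v_3],
  ∂[v_2,v_13,v_14] = [v_13,v_14] − [v_2,v_14] + [v_2,v_13].
This gives a 30×12 integer matrix of rank 12; reducing to Smith normal form yields diagonal entries (1,1,1,1,1,1,1,1,1,1,1,2).

Now H_k = ker ∂_k / im ∂_{k+1}, so:

  H_0: rank C_0 − rank ∂_1 = 16 − 14 = 2, and the invariant factors of ∂_1 are all 1, so H_0 = Z^2.

H_0 ≅ Z^2.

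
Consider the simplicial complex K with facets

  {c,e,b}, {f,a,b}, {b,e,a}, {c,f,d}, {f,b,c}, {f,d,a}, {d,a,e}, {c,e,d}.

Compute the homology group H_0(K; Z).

We work with the vertex ordering a < b < c < d < e < f. The simplices of K, each written with vertices in increasing order, are:

  0-simplices (6): a, b, c, d, e, f
  1-simplices (12): ab, ad, ae, af, bc, be, bf, cd, ce, cf, de, df
  2-simplices (8): abe, abf, ade, adf, bce, bcf, cde, cdf

so the chain groups are C_0 ≅ Z^6, C_1 ≅ Z^12, C_2 ≅ Z^8.

∂_1: C_1 → C_0 maps an edge to its endpoints' difference, ∂[p,q] = q − p.
The 6×12 boundary matrix has rank 5 and Smith normal form diag(1,1,1,1,1).

∂_2: C_2 → C_1 maps a triangle to the signed sum of its edges. For instance
  ∂cde = de − ce + cd,
  ∂cdf = df − cf + cd.
As a 12×8 matrix over Z this has rank 7, with invariant factors (1,1,1,1,1,1,1).

Computing H_k = (kernel of ∂_k) / (image of ∂_{k+1}):

  H_0: rank C_0 − rank ∂_1 = 6 − 5 = 1, and the invariant factors of ∂_1 are all 1, so H_0 ≅ Z.

H_0 ≅ Z.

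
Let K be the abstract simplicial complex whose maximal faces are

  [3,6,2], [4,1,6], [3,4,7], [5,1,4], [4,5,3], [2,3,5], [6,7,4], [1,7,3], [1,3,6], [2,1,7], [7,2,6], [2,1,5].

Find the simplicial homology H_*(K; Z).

We work with the vertex ordering 1 < 2 < 3 < 4 < 5 < 6 < 7. The simplices of K, each written with vertices in increasing order, are:

  0-simplices (7): [1], [2], [3], [4], [5], [6], [7]
  1-simplices (18): [1,2], [1,3], [1,4], [1,5], [1,6], [1,7], [2,3], [2,5], [2,6], [2,7], [3,4], [3,5], [3,6], [3,7], [4,5], [4,6], [4,7], [6,7]
  2-simplices (12): [1,2,5], [1,2,7], [1,3,6], [1,3,7], [1,4,5], [1,4,6], [2,3,5], [2,3,6], [2,6,7], [3,4,5], [3,4,7], [4,6,7]

Hence C_0 ≅ Z^7, C_1 ≅ Z^18, C_2 ≅ Z^12.

Boundary ∂_1: C_1 → C_0 is given by ∂[p,q] = [q] − [p].
As a 7×18 matrix over Z this has rank 6, with invariant factors (1,1,1,1,1,1).

Boundary ∂_2: C_2 → C_1 maps a triangle to the signed sum of its edges. For instance
  ∂[1,3,6] = [3,6] − [1,6] + [1,3],
  ∂[3,4,5] = [4,5] − [3,5] + [3,4].
The resulting 18×12 matrix has rank 12, and its Smith normal form has invariant factors (1,1,1,1,1,1,1,1,1,1,1,2).

Computing H_k = (kernel of ∂_k) / (image of ∂_{k+1}):

  H_0: rank C_0 − rank ∂_1 = 7 − 6 = 1, and the invariant factors of ∂_1 are all 1, so H_0 = Z.
  H_1: rank ker ∂_1 − rank ∂_2 = (18 − 6) − 12 = 0, and ∂_2 has invariant factor 2 > 1, so H_1 = Z_2.
  H_2: rank ker ∂_2 − rank ∂_3 = (12 − 12) − 0 = 0, and there is no ∂_3, so H_2 = 0.

(K is a triangulation of the real projective plane RP^2.)

H_0 = Z,  H_1 = Z_2,  H_2 = 0.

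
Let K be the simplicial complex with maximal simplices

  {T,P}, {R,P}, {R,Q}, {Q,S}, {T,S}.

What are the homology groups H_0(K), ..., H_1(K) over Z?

K has 5 vertices, 5 edges.
rank ∂_0 = 0, rank ∂_1 = 4 ⇒ b_0 = 5 − 0 − 4 = 1; all invariant factors of ∂_1 are 1 so no torsion. So H_0 ≅ Z.
rank ∂_1 = 4, rank ∂_2 = 0 ⇒ b_1 = 5 − 4 − 0 = 1. So H_1 ≅ Z.

H_0 ≅ Z,  H_1 ≅ Z.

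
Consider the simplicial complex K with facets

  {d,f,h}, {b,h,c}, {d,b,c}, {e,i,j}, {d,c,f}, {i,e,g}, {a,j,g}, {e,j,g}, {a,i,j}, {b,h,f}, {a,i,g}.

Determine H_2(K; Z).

H_2 ≅ Z.

Take the total order a < b < c < d < e < f < g < h < i < j on the vertex set. Then K (dimension 2) consists of the simplices:

  0-simplices (10): a, b, c, d, e, f, g, h, i, j
  1-simplices (19): ag, ai, aj, bc, bd, bf, bh, cd, cf, ch, df, dh, eg, ei, ej, fh, gi, gj, ij
  2-simplices (11): agi, agj, aij, bcd, bch, bfh, cdf, dfh, egi, egj, eij

Hence C_0 ≅ Z^10, C_1 ≅ Z^19, C_2 ≅ Z^11.

Boundary ∂_1: C_1 → C_0 maps an edge to its endpoints' difference, ∂[p,q] = q − p. For instance
  ∂ij = j − i.
The resulting 10×19 matrix has rank 8, and its Smith normal form has invariant factors (1,1,1,1,1,1,1,1).

∂_2: C_2 → C_1 sends each 2-simplex [p,q,r] to [q,r] − [p,r] + [p,q]. For instance
  ∂bch = ch − bh + bc,
  ∂eij = ij − ej + ei.
As a 19×11 matrix over Z this has rank 10, with invariant factors (1,1,1,1,1,1,1,1,1,1).

Now H_k = ker ∂_k / im ∂_{k+1}, so:

  H_2: rank ker ∂_2 − rank ∂_3 = (11 − 10) − 0 = 1, and there is no ∂_3, so H_2 ≅ Z.

(K is a triangulation of the disjoint union of the Möbius band and the 2-sphere S^2.)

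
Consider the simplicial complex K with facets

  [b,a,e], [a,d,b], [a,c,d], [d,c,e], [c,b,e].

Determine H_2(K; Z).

Take the total order a < b < c < d < e on the vertex set. Then K (dimension 2) consists of the simplices:

  0-simplices (5): a, b, c, d, e
  1-simplices (10): ab, ac, ad, ae, bc, bd, be, cd, ce, de
  2-simplices (5): abd, abe, acd, bce, cde

so the chain groups are C_0 ≅ Z^5, C_1 ≅ Z^10, C_2 ≅ Z^5.

The boundary map ∂_1: C_1 → C_0 maps an edge to its endpoints' difference, ∂[p,q] = q − p.
This gives a 5×10 integer matrix of rank 4; reducing to Smith normal form yields diagonal entries (1,1,1,1).

Boundary ∂_2: C_2 → C_1 maps a triangle to the signed sum of its edges. For instance
  ∂abe = be − ae + ab,
  ∂abd = bd − ad + ab.
The 10×5 boundary matrix has rank 5 and Smith normal form diag(1,1,1,1,1).

Now H_k = ker ∂_k / im ∂_{k+1}, so:

  H_2: rank ker ∂_2 − rank ∂_3 = (5 − 5) − 0 = 0, and there is no ∂_3, so H_2 ≅ 0.

(K is a triangulation of the Möbius band.)

H_2 ≅ 0.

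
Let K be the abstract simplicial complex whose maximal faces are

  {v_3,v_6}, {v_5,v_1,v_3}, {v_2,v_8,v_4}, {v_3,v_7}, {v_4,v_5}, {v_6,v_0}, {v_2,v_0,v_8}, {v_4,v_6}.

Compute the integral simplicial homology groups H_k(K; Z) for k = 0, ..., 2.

Fix the vertex order v_0 < v_1 < v_2 < v_3 < v_4 < v_5 < v_6 < v_7 < v_8 and write every simplex with vertices in increasing order. Then dim K = 2 and the simplices of K are:

  0-simplices (9): [v_0], [v_1], [v_2], [v_3], [v_4], [v_5], [v_6], [v_7], [v_8]
  1-simplices (13): [v_0,v_2], [v_0,v_6], [v_0,v_8], [v_1,v_3], [v_1,v_5], [v_2,v_4], [v_2,v_8], [v_3,v_5], [v_3,v_6], [v_3,v_7], [v_4,v_5], [v_4,v_6], [v_4,v_8]
  2-simplices (3): [v_0,v_2,v_8], [v_1,v_3,v_5], [v_2,v_4,v_8]

giving chain groups C_0 ≅ Z^9, C_1 ≅ Z^13, C_2 ≅ Z^3.

∂_1: C_1 → C_0 maps an edge to its endpoints' difference, ∂[p,q] = q − p.
As a 9×13 matrix over Z this has rank 8, with invariant factors (1,1,1,1,1,1,1,1).

Boundary ∂_2: C_2 → C_1 sends each 2-simplex [p,q,r] to [q,r] − [p,r] + [p,q]. For instance
  ∂[v_1,v_3,v_5] = [v_3,v_5] − [v_1,v_5] + [v_1,v_3],
  ∂[v_0,v_2,v_8] = [v_2,v_8] − [v_0,v_8] + [v_0,v_2].
This gives a 13×3 integer matrix of rank 3; reducing to Smith normal form yields diagonal entries (1,1,1).

Reading off H_k = ker ∂_k / im ∂_{k+1}:

  H_0: rank C_0 − rank ∂_1 = 9 − 8 = 1, and the invariant factors of ∂_1 are all 1, so H_0 = Z.
  H_1: rank ker ∂_1 − rank ∂_2 = (13 − 8) − 3 = 2, and the invariant factors of ∂_2 are all 1, so H_1 = Z^2.
  H_2: rank ker ∂_2 − rank ∂_3 = (3 − 3) − 0 = 0, and there is no ∂_3, so H_2 = 0.

As a check, the Euler characteristic is 9 − 13 + 3 = -1, which agrees with 1 − 2 + 0 = -1.

H_0 = Z,  H_1 = Z^2,  H_2 = 0.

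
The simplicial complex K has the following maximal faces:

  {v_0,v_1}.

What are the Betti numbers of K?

b_0 = 1, b_1 = 0.

K has 2 vertices, 1 edge.
rank ∂_0 = 0, rank ∂_1 = 1 ⇒ b_0 = 2 − 0 − 1 = 1; all invariant factors of ∂_1 are 1 so no torsion. So H_0 = Z.
rank ∂_1 = 1, rank ∂_2 = 0 ⇒ b_1 = 1 − 1 − 0 = 0. So H_1 = 0.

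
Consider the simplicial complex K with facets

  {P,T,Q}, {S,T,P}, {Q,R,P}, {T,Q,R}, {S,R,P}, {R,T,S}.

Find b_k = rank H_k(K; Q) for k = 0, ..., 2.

b_0 = 1, b_1 = 0, b_2 = 1.

Fix the vertex order P < Q < R < S < T and write every simplex with vertices in increasing order. Then dim K = 2 and the simplices of K are:

  0-simplices (5): P, Q, R, S, T
  1-simplices (9): PQ, PR, PS, PT, QR, QT, RS, RT, ST
  2-simplices (6): PQR, PQT, PRS, PST, QRT, RST

so the chain groups are C_0 ≅ Z^5, C_1 ≅ Z^9, C_2 ≅ Z^6.

The boundary map ∂_1: C_1 → C_0 is given by ∂[p,q] = [q] − [p]. For instance
  ∂ST = T − S.
The resulting 5×9 matrix has rank 4, and its Smith normal form has invariant factors (1,1,1,1).

The boundary map ∂_2: C_2 → C_1 maps a triangle to the signed sum of its edges. For instance
  ∂PQR = QR − PR + PQ,
  ∂PQT = QT − PT + PQ.
The 9×6 boundary matrix has rank 5 and Smith normal form diag(1,1,1,1,1).

Now H_k = ker ∂_k / im ∂_{k+1}, so:

  H_0: rank C_0 − rank ∂_1 = 5 − 4 = 1, and the invariant factors of ∂_1 are all 1, so H_0 ≅ Z.
  H_1: rank ker ∂_1 − rank ∂_2 = (9 − 4) − 5 = 0, and the invariant factors of ∂_2 are all 1, so H_1 ≅ 0.
  H_2: rank ker ∂_2 − rank ∂_3 = (6 − 5) − 0 = 1, and there is no ∂_3, so H_2 ≅ Z.

(K is a triangulation of the 2-sphere S^2.)

Hence the Betti numbers are b_0 = 1, b_1 = 0, b_2 = 1.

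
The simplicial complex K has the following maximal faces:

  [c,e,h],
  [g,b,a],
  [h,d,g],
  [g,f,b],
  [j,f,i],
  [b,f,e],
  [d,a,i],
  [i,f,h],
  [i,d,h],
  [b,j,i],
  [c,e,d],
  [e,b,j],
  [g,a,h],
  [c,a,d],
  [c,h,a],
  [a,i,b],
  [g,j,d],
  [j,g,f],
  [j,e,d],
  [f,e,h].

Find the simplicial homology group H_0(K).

Take the total order a < b < c < d < e < f < g < h < i < j on the vertex set. Then K (dimension 2) consists of the simplices:

  0-simplices (10): a, b, c, d, e, f, g, h, i, j
  1-simplices (30): ab, ac, ad, ag, ah, ai, be, bf, bg, bi, bj, cd, ce, ch, de, dg, dh, di, dj, ef, eh, ej, fg, fh, fi, fj, gh, gj, hi, ij
  2-simplices (20): abg, abi, acd, ach, adi, agh, bef, bej, bfg, bij, cde, ceh, dej, dgh, dgj, dhi, efh, fgj, fhi, fij

so the chain groups are C_0 ≅ Z^10, C_1 ≅ Z^30, C_2 ≅ Z^20.

Boundary ∂_1: C_1 → C_0 sends each edge [p,q] (with p < q) to q − p.
The 10×30 boundary matrix has rank 9 and Smith normal form diag(1,1,1,1,1,1,1,1,1).

Boundary ∂_2: C_2 → C_1 maps a triangle to the signed sum of its edges. For instance
  ∂fhi = hi − fi + fh,
  ∂dgh = gh − dh + dg.
The resulting 30×20 matrix has rank 20, and its Smith normal form has invariant factors (1,1,1,1,1,1,1,1,1,1,1,1,1,1,1,1,1,1,1,2).

Reading off H_k = ker ∂_k / im ∂_{k+1}:

  H_0: rank C_0 − rank ∂_1 = 10 − 9 = 1, and the invariant factors of ∂_1 are all 1, so H_0 ≅ Z.

H_0 = Z.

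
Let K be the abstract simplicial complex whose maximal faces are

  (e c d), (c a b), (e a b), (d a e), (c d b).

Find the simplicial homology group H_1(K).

H_1 ≅ Z.

We work with the vertex ordering a < b < c < d < e. The simplices of K, each written with vertices in increasing order, are:

  0-simplices (5): a, b, c, d, e
  1-simplices (10): ab, ac, ad, ae, bc, bd, be, cd, ce, de
  2-simplices (5): abc, abe, ade, bcd, cde

giving chain groups C_0 ≅ Z^5, C_1 ≅ Z^10, C_2 ≅ Z^5.

The boundary map ∂_1: C_1 → C_0 sends each edge [p,q] (with p < q) to q − p.
As a 5×10 matrix over Z this has rank 4, with invariant factors (1,1,1,1).

The boundary map ∂_2: C_2 → C_1 sends each 2-simplex [p,q,r] to [q,r] − [p,r] + [p,q]. For instance
  ∂bcd = cd − bd + bc,
  ∂ade = de − ae + ad.
The resulting 10×5 matrix has rank 5, and its Smith normal form has invariant factors (1,1,1,1,1).

From H_k ≅ ker(∂_k) / im(∂_{k+1}) we obtain:

  H_1: rank ker ∂_1 − rank ∂_2 = (10 − 4) − 5 = 1, and the invariant factors of ∂_2 are all 1, so H_1 ≅ Z.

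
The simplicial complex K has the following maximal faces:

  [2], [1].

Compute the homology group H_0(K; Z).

We work with the vertex ordering 1 < 2. The simplices of K, each written with vertices in increasing order, are:

  0-simplices (2): [1], [2]

giving chain groups C_0 ≅ Z^2.

Reading off H_k = ker ∂_k / im ∂_{k+1}:

  H_0: rank C_0 − rank ∂_1 = 2 − 0 = 2, and there is no ∂_1, so H_0 = Z^2.

H_0 ≅ Z^2.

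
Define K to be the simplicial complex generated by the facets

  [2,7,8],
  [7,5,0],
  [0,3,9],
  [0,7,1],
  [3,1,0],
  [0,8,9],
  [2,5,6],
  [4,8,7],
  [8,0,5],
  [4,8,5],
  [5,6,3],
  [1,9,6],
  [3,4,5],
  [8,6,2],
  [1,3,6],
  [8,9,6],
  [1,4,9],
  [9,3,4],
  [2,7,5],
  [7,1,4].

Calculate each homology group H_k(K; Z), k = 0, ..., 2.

K has 10 vertices, 30 edges, 20 triangles.
rank ∂_0 = 0, rank ∂_1 = 9 ⇒ b_0 = 10 − 0 − 9 = 1; all invariant factors of ∂_1 are 1 so no torsion. So H_0 ≅ Z.
rank ∂_1 = 9, rank ∂_2 = 20 ⇒ b_1 = 30 − 9 − 20 = 1; ∂_2 has invariant factor(s) [2] giving torsion. So H_1 ≅ Z ⊕ Z/2.
rank ∂_2 = 20, rank ∂_3 = 0 ⇒ b_2 = 20 − 20 − 0 = 0. So H_2 ≅ 0.

H_0 ≅ Z,  H_1 ≅ Z ⊕ Z/2,  H_2 = 0.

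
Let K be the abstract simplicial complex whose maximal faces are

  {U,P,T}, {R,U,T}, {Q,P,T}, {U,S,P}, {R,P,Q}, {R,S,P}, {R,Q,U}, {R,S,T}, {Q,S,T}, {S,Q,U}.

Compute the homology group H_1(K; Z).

Take the total order P < Q < R < S < T < U on the vertex set. Then K (dimension 2) consists of the simplices:

  0-simplices (6): P, Q, R, S, T, U
  1-simplices (15): PQ, PR, PS, PT, PU, QR, QS, QT, QU, RS, RT, RU, ST, SU, TU
  2-simplices (10): PQR, PQT, PRS, PSU, PTU, QRU, QST, QSU, RST, RTU

so the chain groups are C_0 ≅ Z^6, C_1 ≅ Z^15, C_2 ≅ Z^10.

∂_1: C_1 → C_0 is given by ∂[p,q] = [q] − [p].
The resulting 6×15 matrix has rank 5, and its Smith normal form has invariant factors (1,1,1,1,1).

Boundary ∂_2: C_2 → C_1 acts by ∂[p,q,r] = [q,r] − [p,r] + [p,q]. For instance
  ∂PRS = RS − PS + PR,
  ∂PTU = TU − PU + PT.
The 15×10 boundary matrix has rank 10 and Smith normal form diag(1,1,1,1,1,1,1,1,1,2).

Now H_k = ker ∂_k / im ∂_{k+1}, so:

  H_1: rank ker ∂_1 − rank ∂_2 = (15 − 5) − 10 = 0, and ∂_2 has invariant factor 2 > 1, so H_1 = Z/2.

(K is a triangulation of the real projective plane RP^2.)

H_1 = Z/2.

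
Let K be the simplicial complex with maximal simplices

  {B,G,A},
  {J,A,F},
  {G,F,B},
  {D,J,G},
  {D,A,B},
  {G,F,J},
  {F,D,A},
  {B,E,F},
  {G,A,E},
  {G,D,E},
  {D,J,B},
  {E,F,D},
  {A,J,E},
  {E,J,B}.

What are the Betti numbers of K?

Fix the vertex order A < B < D < E < F < G < J and write every simplex with vertices in increasing order. Then dim K = 2 and the simplices of K are:

  0-simplices (7): A, B, D, E, F, G, J
  1-simplices (21): AB, AD, AE, AF, AG, AJ, BD, BE, BF, BG, BJ, DE, DF, DG, DJ, EF, EG, EJ, FG, FJ, GJ
  2-simplices (14): ABD, ABG, ADF, AEG, AEJ, AFJ, BDJ, BEF, BEJ, BFG, DEF, DEG, DGJ, FGJ

Hence C_0 ≅ Z^7, C_1 ≅ Z^21, C_2 ≅ Z^14.

∂_1: C_1 → C_0 sends each edge [p,q] (with p < q) to q − p.
The resulting 7×21 matrix has rank 6, and its Smith normal form has invariant factors (1,1,1,1,1,1).

∂_2: C_2 → C_1 maps a triangle to the signed sum of its edges. For instance
  ∂BDJ = DJ − BJ + BD,
  ∂BFG = FG − BG + BF.
As a 21×14 matrix over Z this has rank 13, with invariant factors (1,1,1,1,1,1,1,1,1,1,1,1,1).

Now H_k = ker ∂_k / im ∂_{k+1}, so:

  H_0: rank C_0 − rank ∂_1 = 7 − 6 = 1, and the invariant factors of ∂_1 are all 1, so H_0 ≅ Z.
  H_1: rank ker ∂_1 − rank ∂_2 = (21 − 6) − 13 = 2, and the invariant factors of ∂_2 are all 1, so H_1 ≅ Z^2.
  H_2: rank ker ∂_2 − rank ∂_3 = (14 − 13) − 0 = 1, and there is no ∂_3, so H_2 ≅ Z.

(K is a triangulation of the torus T^2.)

Hence the Betti numbers are b_0 = 1, b_1 = 2, b_2 = 1.

b_0 = 1, b_1 = 2, b_2 = 1.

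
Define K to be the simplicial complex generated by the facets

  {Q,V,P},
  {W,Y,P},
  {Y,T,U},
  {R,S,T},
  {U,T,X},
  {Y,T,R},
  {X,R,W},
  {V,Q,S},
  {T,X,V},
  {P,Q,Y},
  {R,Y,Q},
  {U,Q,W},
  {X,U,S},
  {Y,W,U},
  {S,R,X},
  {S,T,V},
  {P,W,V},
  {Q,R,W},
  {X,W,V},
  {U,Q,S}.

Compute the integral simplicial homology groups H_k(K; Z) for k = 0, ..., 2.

H_0 = Z,  H_1 = Z ⊕ Z_2,  H_2 = 0.

We work with the vertex ordering P < Q < R < S < T < U < V < W < X < Y. The simplices of K, each written with vertices in increasing order, are:

  0-simplices (10): P, Q, R, S, T, U, V, W, X, Y
  1-simplices (30): PQ, PV, PW, PY, QR, QS, QU, QV, QW, QY, RS, RT, RW, RX, RY, ST, SU, SV, SX, TU, TV, TX, TY, UW, UX, UY, VW, VX, WX, WY
  2-simplices (20): PQV, PQY, PVW, PWY, QRW, QRY, QSU, QSV, QUW, RST, RSX, RTY, RWX, STV, SUX, TUX, TUY, TVX, UWY, VWX

Hence C_0 ≅ Z^10, C_1 ≅ Z^30, C_2 ≅ Z^20.

The boundary map ∂_1: C_1 → C_0 sends each edge [p,q] (with p < q) to q − p. For instance
  ∂TU = U − T.
This gives a 10×30 integer matrix of rank 9; reducing to Smith normal form yields diagonal entries (1,1,1,1,1,1,1,1,1).

∂_2: C_2 → C_1 acts by ∂[p,q,r] = [q,r] − [p,r] + [p,q]. For instance
  ∂RST = ST − RT + RS,
  ∂RTY = TY − RY + RT.
This gives a 30×20 integer matrix of rank 20; reducing to Smith normal form yields diagonal entries (1,1,1,1,1,1,1,1,1,1,1,1,1,1,1,1,1,1,1,2).

From H_k ≅ ker(∂_k) / im(∂_{k+1}) we obtain:

  H_0: rank C_0 − rank ∂_1 = 10 − 9 = 1, and the invariant factors of ∂_1 are all 1, so H_0 = Z.
  H_1: rank ker ∂_1 − rank ∂_2 = (30 − 9) − 20 = 1, and ∂_2 has invariant factor 2 > 1, so H_1 = Z ⊕ Z_2.
  H_2: rank ker ∂_2 − rank ∂_3 = (20 − 20) − 0 = 0, and there is no ∂_3, so H_2 = 0.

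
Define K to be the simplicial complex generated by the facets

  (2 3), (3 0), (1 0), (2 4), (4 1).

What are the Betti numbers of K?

b_0 = 1, b_1 = 1.

We work with the vertex ordering 0 < 1 < 2 < 3 < 4. The simplices of K, each written with vertices in increasing order, are:

  0-simplices (5): [0], [1], [2], [3], [4]
  1-simplices (5): [0,1], [0,3], [1,4], [2,3], [2,4]

so the chain groups are C_0 ≅ Z^5, C_1 ≅ Z^5.

Boundary ∂_1: C_1 → C_0 maps an edge to its endpoints' difference, ∂[p,q] = q − p. For instance
  ∂[2,3] = [3] − [2].
As a 5×5 matrix over Z this has rank 4, with invariant factors (1,1,1,1).

Computing H_k = (kernel of ∂_k) / (image of ∂_{k+1}):

  H_0: rank C_0 − rank ∂_1 = 5 − 4 = 1, and the invariant factors of ∂_1 are all 1, so H_0 = Z.
  H_1: rank ker ∂_1 − rank ∂_2 = (5 − 4) − 0 = 1, and there is no ∂_2, so H_1 = Z.

As a check, the Euler characteristic is 5 − 5 = 0, which agrees with 1 − 1 = 0.

Hence the Betti numbers are b_0 = 1, b_1 = 1.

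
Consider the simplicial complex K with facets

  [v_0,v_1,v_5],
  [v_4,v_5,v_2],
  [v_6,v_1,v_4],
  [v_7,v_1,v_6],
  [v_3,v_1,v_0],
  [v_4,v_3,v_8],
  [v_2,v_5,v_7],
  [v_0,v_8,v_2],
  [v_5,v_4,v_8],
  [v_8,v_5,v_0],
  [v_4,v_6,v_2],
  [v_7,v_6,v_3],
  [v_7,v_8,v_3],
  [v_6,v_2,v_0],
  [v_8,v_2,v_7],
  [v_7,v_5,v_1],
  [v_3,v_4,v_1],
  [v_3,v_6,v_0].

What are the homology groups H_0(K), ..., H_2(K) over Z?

H_0 ≅ Z,  H_1 ≅ Z ⊕ Z_2,  H_2 = 0.

Fix the vertex order v_0 < v_1 < v_2 < v_3 < v_4 < v_5 < v_6 < v_7 < v_8 and write every simplex with vertices in increasing order. Then dim K = 2 and the simplices of K are:

  0-simplices (9): [v_0], [v_1], [v_2], [v_3], [v_4], [v_5], [v_6], [v_7], [v_8]
  1-simplices (27): (27 of them)
  2-simplices (18): (18 of them)

giving chain groups C_0 ≅ Z^9, C_1 ≅ Z^27, C_2 ≅ Z^18.

Boundary ∂_1: C_1 → C_0 sends each edge [p,q] (with p < q) to q − p.
The resulting 9×27 matrix has rank 8, and its Smith normal form has invariant factors (1,1,1,1,1,1,1,1).

The boundary map ∂_2: C_2 → C_1 acts by ∂[p,q,r] = [q,r] − [p,r] + [p,q]. For instance
  ∂[v_0,v_5,v_8] = [v_5,v_8] − [v_0,v_8] + [v_0,v_5],
  ∂[v_2,v_5,v_7] = [v_5,v_7] − [v_2,v_7] + [v_2,v_5].
The 27×18 boundary matrix has rank 18 and Smith normal form diag(1,1,1,1,1,1,1,1,1,1,1,1,1,1,1,1,1,2).

Now H_k = ker ∂_k / im ∂_{k+1}, so:

  H_0: rank C_0 − rank ∂_1 = 9 − 8 = 1, and the invariant factors of ∂_1 are all 1, so H_0 = Z.
  H_1: rank ker ∂_1 − rank ∂_2 = (27 − 8) − 18 = 1, and ∂_2 has invariant factor 2 > 1, so H_1 = Z ⊕ Z_2.
  H_2: rank ker ∂_2 − rank ∂_3 = (18 − 18) − 0 = 0, and there is no ∂_3, so H_2 = 0.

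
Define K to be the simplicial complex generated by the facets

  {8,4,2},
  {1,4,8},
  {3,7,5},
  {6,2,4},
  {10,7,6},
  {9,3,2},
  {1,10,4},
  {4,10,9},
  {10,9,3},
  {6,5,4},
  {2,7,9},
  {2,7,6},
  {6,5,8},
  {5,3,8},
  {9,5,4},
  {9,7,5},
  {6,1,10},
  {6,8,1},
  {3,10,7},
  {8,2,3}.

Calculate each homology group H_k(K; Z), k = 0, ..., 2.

Take the total order 1 < 2 < 3 < 4 < 5 < 6 < 7 < 8 < 9 < 10 on the vertex set. Then K (dimension 2) consists of the simplices:

  0-simplices (10): [1], [2], [3], [4], [5], [6], [7], [8], [9], [10]
  1-simplices (30): (30 of them)
  2-simplices (20): (20 of them)

Hence C_0 ≅ Z^10, C_1 ≅ Z^30, C_2 ≅ Z^20.

The boundary map ∂_1: C_1 → C_0 is given by ∂[p,q] = [q] − [p]. For instance
  ∂[3,9] = [9] − [3].
The 10×30 boundary matrix has rank 9 and Smith normal form diag(1,1,1,1,1,1,1,1,1).

Boundary ∂_2: C_2 → C_1 maps a triangle to the signed sum of its edges. For instance
  ∂[6,7,10] = [7,10] − [6,10] + [6,7],
  ∂[2,4,8] = [4,8] − [2,8] + [2,4].
As a 30×20 matrix over Z this has rank 20, with invariant factors (1,1,1,1,1,1,1,1,1,1,1,1,1,1,1,1,1,1,1,2).

Computing H_k = (kernel of ∂_k) / (image of ∂_{k+1}):

  H_0: rank C_0 − rank ∂_1 = 10 − 9 = 1, and the invariant factors of ∂_1 are all 1, so H_0 ≅ Z.
  H_1: rank ker ∂_1 − rank ∂_2 = (30 − 9) − 20 = 1, and ∂_2 has invariant factor 2 > 1, so H_1 ≅ Z ⊕ Z/2Z.
  H_2: rank ker ∂_2 − rank ∂_3 = (20 − 20) − 0 = 0, and there is no ∂_3, so H_2 ≅ 0.

H_0 = Z,  H_1 = Z ⊕ Z/2Z,  H_2 = 0.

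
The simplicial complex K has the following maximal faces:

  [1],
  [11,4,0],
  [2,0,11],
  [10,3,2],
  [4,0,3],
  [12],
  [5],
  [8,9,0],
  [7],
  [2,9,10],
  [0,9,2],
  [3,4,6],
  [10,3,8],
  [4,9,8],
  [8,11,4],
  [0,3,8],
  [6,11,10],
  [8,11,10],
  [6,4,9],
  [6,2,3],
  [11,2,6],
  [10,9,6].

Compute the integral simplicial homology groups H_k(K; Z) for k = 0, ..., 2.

H_0 ≅ Z^5,  H_1 ≅ Z ⊕ Z/2Z,  H_2 = 0.

We work with the vertex ordering 0 < 1 < 2 < 3 < 4 < 5 < 6 < 7 < 8 < 9 < 10 < 11 < 12. The simplices of K, each written with vertices in increasing order, are:

  0-simplices (13): [0], [1], [2], [3], [4], [5], [6], [7], [8], [9], [10], [11], [12]
  1-simplices (27): (27 of them)
  2-simplices (18): (18 of them)

giving chain groups C_0 ≅ Z^13, C_1 ≅ Z^27, C_2 ≅ Z^18.

∂_1: C_1 → C_0 maps an edge to its endpoints' difference, ∂[p,q] = q − p.
As a 13×27 matrix over Z this has rank 8, with invariant factors (1,1,1,1,1,1,1,1).

∂_2: C_2 → C_1 acts by ∂[p,q,r] = [q,r] − [p,r] + [p,q]. For instance
  ∂[0,2,9] = [2,9] − [0,9] + [0,2],
  ∂[2,6,11] = [6,11] − [2,11] + [2,6].
This gives a 27×18 integer matrix of rank 18; reducing to Smith normal form yields diagonal entries (1,1,1,1,1,1,1,1,1,1,1,1,1,1,1,1,1,2).

From H_k ≅ ker(∂_k) / im(∂_{k+1}) we obtain:

  H_0: rank C_0 − rank ∂_1 = 13 − 8 = 5, and the invariant factors of ∂_1 are all 1, so H_0 = Z^5.
  H_1: rank ker ∂_1 − rank ∂_2 = (27 − 8) − 18 = 1, and ∂_2 has invariant factor 2 > 1, so H_1 = Z ⊕ Z/2Z.
  H_2: rank ker ∂_2 − rank ∂_3 = (18 − 18) − 0 = 0, and there is no ∂_3, so H_2 = 0.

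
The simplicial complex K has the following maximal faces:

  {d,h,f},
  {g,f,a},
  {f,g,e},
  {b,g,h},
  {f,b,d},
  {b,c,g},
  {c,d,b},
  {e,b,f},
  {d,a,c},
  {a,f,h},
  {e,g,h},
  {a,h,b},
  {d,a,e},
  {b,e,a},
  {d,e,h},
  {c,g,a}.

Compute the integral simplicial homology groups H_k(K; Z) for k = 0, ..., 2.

H_0 ≅ Z,  H_1 ≅ Z^2,  H_2 ≅ Z.

K has 8 vertices, 24 edges, 16 triangles.
rank ∂_0 = 0, rank ∂_1 = 7 ⇒ b_0 = 8 − 0 − 7 = 1; all invariant factors of ∂_1 are 1 so no torsion. So H_0 = Z.
rank ∂_1 = 7, rank ∂_2 = 15 ⇒ b_1 = 24 − 7 − 15 = 2; all invariant factors of ∂_2 are 1 so no torsion. So H_1 = Z^2.
rank ∂_2 = 15, rank ∂_3 = 0 ⇒ b_2 = 16 − 15 − 0 = 1. So H_2 = Z.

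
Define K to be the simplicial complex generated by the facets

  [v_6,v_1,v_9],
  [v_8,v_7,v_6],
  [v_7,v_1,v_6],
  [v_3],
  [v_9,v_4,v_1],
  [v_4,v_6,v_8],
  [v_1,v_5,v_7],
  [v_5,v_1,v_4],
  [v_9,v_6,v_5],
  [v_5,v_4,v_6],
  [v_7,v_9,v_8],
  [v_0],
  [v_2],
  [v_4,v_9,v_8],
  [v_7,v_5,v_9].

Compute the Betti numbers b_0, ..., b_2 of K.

b_0 = 4, b_1 = 0, b_2 = 0.

K has 10 vertices, 18 edges, 12 triangles.
rank ∂_0 = 0, rank ∂_1 = 6 ⇒ b_0 = 10 − 0 − 6 = 4; all invariant factors of ∂_1 are 1 so no torsion. So H_0 ≅ Z^4.
rank ∂_1 = 6, rank ∂_2 = 12 ⇒ b_1 = 18 − 6 − 12 = 0; ∂_2 has invariant factor(s) [2] giving torsion. So H_1 ≅ Z/2Z.
rank ∂_2 = 12, rank ∂_3 = 0 ⇒ b_2 = 12 − 12 − 0 = 0. So H_2 ≅ 0.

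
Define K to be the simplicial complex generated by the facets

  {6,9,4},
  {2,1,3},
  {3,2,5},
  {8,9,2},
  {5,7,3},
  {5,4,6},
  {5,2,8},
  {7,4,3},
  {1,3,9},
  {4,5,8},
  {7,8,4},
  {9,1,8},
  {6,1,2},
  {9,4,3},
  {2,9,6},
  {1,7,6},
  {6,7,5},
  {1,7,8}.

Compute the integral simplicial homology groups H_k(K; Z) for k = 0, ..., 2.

H_0 = Z,  H_1 = Z × Z/2,  H_2 = 0.

Take the total order 1 < 2 < 3 < 4 < 5 < 6 < 7 < 8 < 9 on the vertex set. Then K (dimension 2) consists of the simplices:

  0-simplices (9): [1], [2], [3], [4], [5], [6], [7], [8], [9]
  1-simplices (27): (27 of them)
  2-simplices (18): [1,2,3], [1,2,6], [1,3,9], [1,6,7], [1,7,8], [1,8,9], [2,3,5], [2,5,8], [2,6,9], [2,8,9], [3,4,7], [3,4,9], [3,5,7], [4,5,6], [4,5,8], [4,6,9], [4,7,8], [5,6,7]

giving chain groups C_0 ≅ Z^9, C_1 ≅ Z^27, C_2 ≅ Z^18.

Boundary ∂_1: C_1 → C_0 maps an edge to its endpoints' difference, ∂[p,q] = q − p.
The resulting 9×27 matrix has rank 8, and its Smith normal form has invariant factors (1,1,1,1,1,1,1,1).

The boundary map ∂_2: C_2 → C_1 maps a triangle to the signed sum of its edges. For instance
  ∂[1,7,8] = [7,8] − [1,8] + [1,7],
  ∂[1,2,6] = [2,6] − [1,6] + [1,2].
This gives a 27×18 integer matrix of rank 18; reducing to Smith normal form yields diagonal entries (1,1,1,1,1,1,1,1,1,1,1,1,1,1,1,1,1,2).

Now H_k = ker ∂_k / im ∂_{k+1}, so:

  H_0: rank C_0 − rank ∂_1 = 9 − 8 = 1, and the invariant factors of ∂_1 are all 1, so H_0 = Z.
  H_1: rank ker ∂_1 − rank ∂_2 = (27 − 8) − 18 = 1, and ∂_2 has invariant factor 2 > 1, so H_1 = Z × Z/2.
  H_2: rank ker ∂_2 − rank ∂_3 = (18 − 18) − 0 = 0, and there is no ∂_3, so H_2 = 0.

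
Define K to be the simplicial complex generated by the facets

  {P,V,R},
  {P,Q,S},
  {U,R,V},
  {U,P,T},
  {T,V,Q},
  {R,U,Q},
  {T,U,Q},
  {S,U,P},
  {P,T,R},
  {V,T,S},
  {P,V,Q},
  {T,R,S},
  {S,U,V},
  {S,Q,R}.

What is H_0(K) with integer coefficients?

H_0 = Z.

Order the vertices as P < Q < R < S < T < U < V. Listing each simplex with vertices in this order, K has dimension 2 with simplices:

  0-simplices (7): P, Q, R, S, T, U, V
  1-simplices (21): PQ, PR, PS, PT, PU, PV, QR, QS, QT, QU, QV, RS, RT, RU, RV, ST, SU, SV, TU, TV, UV
  2-simplices (14): PQS, PQV, PRT, PRV, PSU, PTU, QRS, QRU, QTU, QTV, RST, RUV, STV, SUV

Hence C_0 ≅ Z^7, C_1 ≅ Z^21, C_2 ≅ Z^14.

∂_1: C_1 → C_0 maps an edge to its endpoints' difference, ∂[p,q] = q − p.
The 7×21 boundary matrix has rank 6 and Smith normal form diag(1,1,1,1,1,1).

The boundary map ∂_2: C_2 → C_1 sends each 2-simplex [p,q,r] to [q,r] − [p,r] + [p,q]. For instance
  ∂QTU = TU − QU + QT,
  ∂QTV = TV − QV + QT.
The 21×14 boundary matrix has rank 13 and Smith normal form diag(1,1,1,1,1,1,1,1,1,1,1,1,1).

Now H_k = ker ∂_k / im ∂_{k+1}, so:

  H_0: rank C_0 − rank ∂_1 = 7 − 6 = 1, and the invariant factors of ∂_1 are all 1, so H_0 ≅ Z.

(K is a triangulation of the torus T^2.)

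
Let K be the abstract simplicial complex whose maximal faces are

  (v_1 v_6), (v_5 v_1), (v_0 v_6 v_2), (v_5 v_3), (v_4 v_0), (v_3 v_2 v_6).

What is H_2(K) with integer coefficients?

Order the vertices as v_0 < v_1 < v_2 < v_3 < v_4 < v_5 < v_6. Listing each simplex with vertices in this order, K has dimension 2 with simplices:

  0-simplices (7): [v_0], [v_1], [v_2], [v_3], [v_4], [v_5], [v_6]
  1-simplices (9): [v_0,v_2], [v_0,v_4], [v_0,v_6], [v_1,v_5], [v_1,v_6], [v_2,v_3], [v_2,v_6], [v_3,v_5], [v_3,v_6]
  2-simplices (2): [v_0,v_2,v_6], [v_2,v_3,v_6]

so the chain groups are C_0 ≅ Z^7, C_1 ≅ Z^9, C_2 ≅ Z^2.

Boundary ∂_1: C_1 → C_0 maps an edge to its endpoints' difference, ∂[p,q] = q − p. For instance
  ∂[v_3,v_6] = [v_6] − [v_3].
This gives a 7×9 integer matrix of rank 6; reducing to Smith normal form yields diagonal entries (1,1,1,1,1,1).

∂_2: C_2 → C_1 maps a triangle to the signed sum of its edges. For instance
  ∂[v_0,v_2,v_6] = [v_2,v_6] − [v_0,v_6] + [v_0,v_2],
  ∂[v_2,v_3,v_6] = [v_3,v_6] − [v_2,v_6] + [v_2,v_3].
The 9×2 boundary matrix has rank 2 and Smith normal form diag(1,1).

Reading off H_k = ker ∂_k / im ∂_{k+1}:

  H_2: rank ker ∂_2 − rank ∂_3 = (2 − 2) − 0 = 0, and there is no ∂_3, so H_2 ≅ 0.

H_2 ≅ 0.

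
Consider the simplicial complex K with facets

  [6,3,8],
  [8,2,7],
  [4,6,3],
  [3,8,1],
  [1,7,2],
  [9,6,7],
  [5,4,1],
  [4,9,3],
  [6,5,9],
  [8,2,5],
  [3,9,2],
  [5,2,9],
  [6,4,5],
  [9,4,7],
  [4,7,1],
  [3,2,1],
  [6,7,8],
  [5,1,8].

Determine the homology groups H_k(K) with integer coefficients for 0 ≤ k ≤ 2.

Take the total order 1 < 2 < 3 < 4 < 5 < 6 < 7 < 8 < 9 on the vertex set. Then K (dimension 2) consists of the simplices:

  0-simplices (9): [1], [2], [3], [4], [5], [6], [7], [8], [9]
  1-simplices (27): (27 of them)
  2-simplices (18): [1,2,3], [1,2,7], [1,3,8], [1,4,5], [1,4,7], [1,5,8], [2,3,9], [2,5,8], [2,5,9], [2,7,8], [3,4,6], [3,4,9], [3,6,8], [4,5,6], [4,7,9], [5,6,9], [6,7,8], [6,7,9]

giving chain groups C_0 ≅ Z^9, C_1 ≅ Z^27, C_2 ≅ Z^18.

The boundary map ∂_1: C_1 → C_0 is given by ∂[p,q] = [q] − [p].
This gives a 9×27 integer matrix of rank 8; reducing to Smith normal form yields diagonal entries (1,1,1,1,1,1,1,1).

∂_2: C_2 → C_1 sends each 2-simplex [p,q,r] to [q,r] − [p,r] + [p,q]. For instance
  ∂[3,4,9] = [4,9] − [3,9] + [3,4],
  ∂[6,7,9] = [7,9] − [6,9] + [6,7].
The resulting 27×18 matrix has rank 18, and its Smith normal form has invariant factors (1,1,1,1,1,1,1,1,1,1,1,1,1,1,1,1,1,2).

Reading off H_k = ker ∂_k / im ∂_{k+1}:

  H_0: rank C_0 − rank ∂_1 = 9 − 8 = 1, and the invariant factors of ∂_1 are all 1, so H_0 ≅ Z.
  H_1: rank ker ∂_1 − rank ∂_2 = (27 − 8) − 18 = 1, and ∂_2 has invariant factor 2 > 1, so H_1 ≅ Z ⊕ Z/2.
  H_2: rank ker ∂_2 − rank ∂_3 = (18 − 18) − 0 = 0, and there is no ∂_3, so H_2 ≅ 0.

(K is a triangulation of the Klein bottle.)

H_0 = Z,  H_1 = Z ⊕ Z/2,  H_2 = 0.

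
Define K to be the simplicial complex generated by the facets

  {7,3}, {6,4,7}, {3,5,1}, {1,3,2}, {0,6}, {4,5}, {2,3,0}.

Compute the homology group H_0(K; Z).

H_0 ≅ Z.

We work with the vertex ordering 0 < 1 < 2 < 3 < 4 < 5 < 6 < 7. The simplices of K, each written with vertices in increasing order, are:

  0-simplices (8): [0], [1], [2], [3], [4], [5], [6], [7]
  1-simplices (13): [0,2], [0,3], [0,6], [1,2], [1,3], [1,5], [2,3], [3,5], [3,7], [4,5], [4,6], [4,7], [6,7]
  2-simplices (4): [0,2,3], [1,2,3], [1,3,5], [4,6,7]

giving chain groups C_0 ≅ Z^8, C_1 ≅ Z^13, C_2 ≅ Z^4.

The boundary map ∂_1: C_1 → C_0 is given by ∂[p,q] = [q] − [p]. For instance
  ∂[1,2] = [2] − [1].
The 8×13 boundary matrix has rank 7 and Smith normal form diag(1,1,1,1,1,1,1).

Boundary ∂_2: C_2 → C_1 maps a triangle to the signed sum of its edges. For instance
  ∂[1,2,3] = [2,3] − [1,3] + [1,2],
  ∂[0,2,3] = [2,3] − [0,3] + [0,2].
As a 13×4 matrix over Z this has rank 4, with invariant factors (1,1,1,1).

From H_k ≅ ker(∂_k) / im(∂_{k+1}) we obtain:

  H_0: rank C_0 − rank ∂_1 = 8 − 7 = 1, and the invariant factors of ∂_1 are all 1, so H_0 = Z.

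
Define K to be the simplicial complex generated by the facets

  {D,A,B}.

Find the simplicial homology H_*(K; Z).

Take the total order A < B < D on the vertex set. Then K (dimension 2) consists of the simplices:

  0-simplices (3): A, B, D
  1-simplices (3): AB, AD, BD
  2-simplices (1): ABD

so the chain groups are C_0 ≅ Z^3, C_1 ≅ Z^3, C_2 ≅ Z^1.

∂_1: C_1 → C_0 sends each edge [p,q] (with p < q) to q − p.
As a 3×3 matrix over Z this has rank 2, with invariant factors (1,1).

∂_2: C_2 → C_1 sends each 2-simplex [p,q,r] to [q,r] − [p,r] + [p,q]. For instance
  ∂ABD = BD − AD + AB.
The resulting 3×1 matrix has rank 1, and its Smith normal form has invariant factors (1).

Now H_k = ker ∂_k / im ∂_{k+1}, so:

  H_0: rank C_0 − rank ∂_1 = 3 − 2 = 1, and the invariant factors of ∂_1 are all 1, so H_0 ≅ Z.
  H_1: rank ker ∂_1 − rank ∂_2 = (3 − 2) − 1 = 0, and the invariant factors of ∂_2 are all 1, so H_1 ≅ 0.
  H_2: rank ker ∂_2 − rank ∂_3 = (1 − 1) − 0 = 0, and there is no ∂_3, so H_2 ≅ 0.

(K is a triangulation of the 2-simplex.)

H_0 ≅ Z,  H_1 = 0,  H_2 = 0.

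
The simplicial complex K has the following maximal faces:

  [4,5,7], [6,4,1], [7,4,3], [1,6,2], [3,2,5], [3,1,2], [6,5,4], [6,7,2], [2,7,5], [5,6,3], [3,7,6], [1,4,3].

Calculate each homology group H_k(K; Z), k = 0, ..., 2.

H_0 ≅ Z,  H_1 ≅ Z/2,  H_2 = 0.

We work with the vertex ordering 1 < 2 < 3 < 4 < 5 < 6 < 7. The simplices of K, each written with vertices in increasing order, are:

  0-simplices (7): [1], [2], [3], [4], [5], [6], [7]
  1-simplices (18): [1,2], [1,3], [1,4], [1,6], [2,3], [2,5], [2,6], [2,7], [3,4], [3,5], [3,6], [3,7], [4,5], [4,6], [4,7], [5,6], [5,7], [6,7]
  2-simplices (12): [1,2,3], [1,2,6], [1,3,4], [1,4,6], [2,3,5], [2,5,7], [2,6,7], [3,4,7], [3,5,6], [3,6,7], [4,5,6], [4,5,7]

Hence C_0 ≅ Z^7, C_1 ≅ Z^18, C_2 ≅ Z^12.

Boundary ∂_1: C_1 → C_0 sends each edge [p,q] (with p < q) to q − p.
As a 7×18 matrix over Z this has rank 6, with invariant factors (1,1,1,1,1,1).

Boundary ∂_2: C_2 → C_1 acts by ∂[p,q,r] = [q,r] − [p,r] + [p,q]. For instance
  ∂[3,5,6] = [5,6] − [3,6] + [3,5],
  ∂[1,2,3] = [2,3] − [1,3] + [1,2].
As a 18×12 matrix over Z this has rank 12, with invariant factors (1,1,1,1,1,1,1,1,1,1,1,2).

Now H_k = ker ∂_k / im ∂_{k+1}, so:

  H_0: rank C_0 − rank ∂_1 = 7 − 6 = 1, and the invariant factors of ∂_1 are all 1, so H_0 ≅ Z.
  H_1: rank ker ∂_1 − rank ∂_2 = (18 − 6) − 12 = 0, and ∂_2 has invariant factor 2 > 1, so H_1 ≅ Z/2.
  H_2: rank ker ∂_2 − rank ∂_3 = (12 − 12) − 0 = 0, and there is no ∂_3, so H_2 ≅ 0.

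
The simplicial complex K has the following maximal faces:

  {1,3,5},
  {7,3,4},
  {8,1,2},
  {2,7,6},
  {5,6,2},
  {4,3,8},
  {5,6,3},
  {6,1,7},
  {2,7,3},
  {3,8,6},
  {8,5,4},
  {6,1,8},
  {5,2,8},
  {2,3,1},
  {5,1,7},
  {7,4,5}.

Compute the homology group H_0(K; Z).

Fix the vertex order 1 < 2 < 3 < 4 < 5 < 6 < 7 < 8 and write every simplex with vertices in increasing order. Then dim K = 2 and the simplices of K are:

  0-simplices (8): [1], [2], [3], [4], [5], [6], [7], [8]
  1-simplices (24): (24 of them)
  2-simplices (16): [1,2,3], [1,2,8], [1,3,5], [1,5,7], [1,6,7], [1,6,8], [2,3,7], [2,5,6], [2,5,8], [2,6,7], [3,4,7], [3,4,8], [3,5,6], [3,6,8], [4,5,7], [4,5,8]

giving chain groups C_0 ≅ Z^8, C_1 ≅ Z^24, C_2 ≅ Z^16.

∂_1: C_1 → C_0 sends each edge [p,q] (with p < q) to q − p.
The resulting 8×24 matrix has rank 7, and its Smith normal form has invariant factors (1,1,1,1,1,1,1).

The boundary map ∂_2: C_2 → C_1 sends each 2-simplex [p,q,r] to [q,r] − [p,r] + [p,q]. For instance
  ∂[1,6,7] = [6,7] − [1,7] + [1,6],
  ∂[4,5,8] = [5,8] − [4,8] + [4,5].
This gives a 24×16 integer matrix of rank 15; reducing to Smith normal form yields diagonal entries (1,1,1,1,1,1,1,1,1,1,1,1,1,1,1).

Computing H_k = (kernel of ∂_k) / (image of ∂_{k+1}):

  H_0: rank C_0 − rank ∂_1 = 8 − 7 = 1, and the invariant factors of ∂_1 are all 1, so H_0 ≅ Z.

(K is a triangulation of the torus T^2.)

H_0 ≅ Z.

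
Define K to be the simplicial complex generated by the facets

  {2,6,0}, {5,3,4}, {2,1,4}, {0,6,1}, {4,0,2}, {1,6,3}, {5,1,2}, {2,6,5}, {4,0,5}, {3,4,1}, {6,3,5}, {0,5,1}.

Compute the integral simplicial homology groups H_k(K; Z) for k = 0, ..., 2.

Take the total order 0 < 1 < 2 < 3 < 4 < 5 < 6 on the vertex set. Then K (dimension 2) consists of the simplices:

  0-simplices (7): [0], [1], [2], [3], [4], [5], [6]
  1-simplices (18): [0,1], [0,2], [0,4], [0,5], [0,6], [1,2], [1,3], [1,4], [1,5], [1,6], [2,4], [2,5], [2,6], [3,4], [3,5], [3,6], [4,5], [5,6]
  2-simplices (12): [0,1,5], [0,1,6], [0,2,4], [0,2,6], [0,4,5], [1,2,4], [1,2,5], [1,3,4], [1,3,6], [2,5,6], [3,4,5], [3,5,6]

so the chain groups are C_0 ≅ Z^7, C_1 ≅ Z^18, C_2 ≅ Z^12.

∂_1: C_1 → C_0 sends each edge [p,q] (with p < q) to q − p.
The 7×18 boundary matrix has rank 6 and Smith normal form diag(1,1,1,1,1,1).

∂_2: C_2 → C_1 acts by ∂[p,q,r] = [q,r] − [p,r] + [p,q]. For instance
  ∂[3,5,6] = [5,6] − [3,6] + [3,5],
  ∂[1,3,4] = [3,4] − [1,4] + [1,3].
This gives a 18×12 integer matrix of rank 12; reducing to Smith normal form yields diagonal entries (1,1,1,1,1,1,1,1,1,1,1,2).

From H_k ≅ ker(∂_k) / im(∂_{k+1}) we obtain:

  H_0: rank C_0 − rank ∂_1 = 7 − 6 = 1, and the invariant factors of ∂_1 are all 1, so H_0 ≅ Z.
  H_1: rank ker ∂_1 − rank ∂_2 = (18 − 6) − 12 = 0, and ∂_2 has invariant factor 2 > 1, so H_1 ≅ Z/2Z.
  H_2: rank ker ∂_2 − rank ∂_3 = (12 − 12) − 0 = 0, and there is no ∂_3, so H_2 ≅ 0.

(K is a triangulation of the real projective plane RP^2.)

H_0 ≅ Z,  H_1 ≅ Z/2Z,  H_2 = 0.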